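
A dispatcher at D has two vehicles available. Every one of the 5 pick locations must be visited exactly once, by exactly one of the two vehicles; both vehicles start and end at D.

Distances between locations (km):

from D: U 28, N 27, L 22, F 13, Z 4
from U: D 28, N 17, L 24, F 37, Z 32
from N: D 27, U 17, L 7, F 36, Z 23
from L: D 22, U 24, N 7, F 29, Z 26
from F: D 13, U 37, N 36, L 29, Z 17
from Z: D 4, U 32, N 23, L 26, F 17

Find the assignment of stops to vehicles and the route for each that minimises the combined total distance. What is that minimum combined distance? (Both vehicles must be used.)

Minimum combined distance: 102 km.

There are 2^4 − 1 = 15 ways to divide the 5 stops into two non-empty groups. For each, the best each vehicle can do is its own shortest tour through its group:
  {U} + {N, L, F, Z}: 56 + 76 = 132
  {N} + {U, L, F, Z}: 54 + 102 = 156
  {U, N} + {L, F, Z}: 72 + 72 = 144
  {L} + {U, N, F, Z}: 44 + 94 = 138
  {U, L} + {N, F, Z}: 74 + 76 = 150
  {N, L} + {U, F, Z}: 56 + 86 = 142
  … (15 splits in total)
  {U, N, L, F} + {Z}: 94 + 8 = 102  ← best
Best: vehicle 1 D → U → N → L → F → D = 94; vehicle 2 D → Z → D = 8; combined 102.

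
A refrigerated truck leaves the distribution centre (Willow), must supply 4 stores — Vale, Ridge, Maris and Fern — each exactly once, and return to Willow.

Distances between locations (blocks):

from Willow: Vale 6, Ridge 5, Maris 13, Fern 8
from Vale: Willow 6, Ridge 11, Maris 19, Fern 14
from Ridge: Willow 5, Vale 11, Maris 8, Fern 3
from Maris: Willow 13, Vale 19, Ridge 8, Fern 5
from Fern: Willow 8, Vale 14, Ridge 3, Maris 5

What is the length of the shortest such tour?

38 blocks — the shortest possible round trip.

Willow → Vale → Ridge → Maris → Fern → Willow: 6+11+8+5+8 = 38
Willow → Vale → Ridge → Fern → Maris → Willow: 6+11+3+5+13 = 38
Willow → Vale → Maris → Ridge → Fern → Willow: 6+19+8+3+8 = 44
Willow → Vale → Maris → Fern → Ridge → Willow: 6+19+5+3+5 = 38
Willow → Vale → Fern → Ridge → Maris → Willow: 6+14+3+8+13 = 44
Willow → Vale → Fern → Maris → Ridge → Willow: 6+14+5+8+5 = 38
Willow → Ridge → Vale → Maris → Fern → Willow: 5+11+19+5+8 = 48
Willow → Ridge → Vale → Fern → Maris → Willow: 5+11+14+5+13 = 48
Willow → Ridge → Maris → Vale → Fern → Willow: 5+8+19+14+8 = 54
Willow → Ridge → Fern → Vale → Maris → Willow: 5+3+14+19+13 = 54
Willow → Maris → Vale → Ridge → Fern → Willow: 13+19+11+3+8 = 54
Willow → Maris → Ridge → Vale → Fern → Willow: 13+8+11+14+8 = 54
The minimum is 38.
One optimal route: Willow → Vale → Ridge → Maris → Fern → Willow (or its reverse).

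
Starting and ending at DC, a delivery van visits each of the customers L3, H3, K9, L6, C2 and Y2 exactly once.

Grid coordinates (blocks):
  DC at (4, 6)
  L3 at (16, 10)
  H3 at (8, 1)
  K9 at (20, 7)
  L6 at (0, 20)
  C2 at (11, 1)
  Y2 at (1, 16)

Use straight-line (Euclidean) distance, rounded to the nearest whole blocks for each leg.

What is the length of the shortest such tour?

DC → L3 → H3 → K9 → L6 → C2 → Y2 → DC: 13+12+13+24+22+18+10 = 112
DC → L3 → H3 → K9 → L6 → Y2 → C2 → DC: 13+12+13+24+4+18+9 = 93
DC → L3 → H3 → K9 → C2 → L6 → Y2 → DC: 13+12+13+11+22+4+10 = 85
DC → L3 → H3 → K9 → C2 → Y2 → L6 → DC: 13+12+13+11+18+4+15 = 86
DC → L3 → H3 → K9 → Y2 → L6 → C2 → DC: 13+12+13+21+4+22+9 = 94
DC → L3 → H3 → K9 → Y2 → C2 → L6 → DC: 13+12+13+21+18+22+15 = 114
DC → L3 → H3 → L6 → K9 → C2 → Y2 → DC: 13+12+21+24+11+18+10 = 109
DC → L3 → H3 → L6 → K9 → Y2 → C2 → DC: 13+12+21+24+21+18+9 = 118
… (352 more)
DC → H3 → C2 → K9 → L3 → L6 → Y2 → DC: 6+3+11+5+19+4+10 = 58  ← best
The minimum is 58.
One optimal route: DC → H3 → C2 → K9 → L3 → L6 → Y2 → DC (or its reverse).

58 blocks — the shortest possible round trip.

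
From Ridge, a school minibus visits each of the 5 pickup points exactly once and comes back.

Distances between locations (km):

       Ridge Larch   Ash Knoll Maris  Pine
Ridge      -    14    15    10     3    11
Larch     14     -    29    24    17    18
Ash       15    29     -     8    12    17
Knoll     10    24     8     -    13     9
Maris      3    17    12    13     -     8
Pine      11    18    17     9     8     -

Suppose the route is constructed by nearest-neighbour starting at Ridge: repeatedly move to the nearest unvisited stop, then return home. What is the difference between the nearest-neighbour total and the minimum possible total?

The nearest-neighbour route is 7 km longer than optimal.

From Ridge: Maris=3, Knoll=10, Pine=11, Larch=14, Ash=15 → choose Maris (3).
From Maris: Pine=8, Ash=12, Knoll=13, Larch=17 → choose Pine (8).
From Pine: Knoll=9, Ash=17, Larch=18 → choose Knoll (9).
From Knoll: Ash=8, Larch=24 → choose Ash (8).
From Ash: Larch=29 → choose Larch (29).
NN route Ridge → Maris → Pine → Knoll → Ash → Larch → Ridge costs 71.
Optimal: Ridge → Larch → Pine → Knoll → Ash → Maris → Ridge costs 64 (by enumerating all 60 distinct tours).
Excess = 71 − 64 = 7.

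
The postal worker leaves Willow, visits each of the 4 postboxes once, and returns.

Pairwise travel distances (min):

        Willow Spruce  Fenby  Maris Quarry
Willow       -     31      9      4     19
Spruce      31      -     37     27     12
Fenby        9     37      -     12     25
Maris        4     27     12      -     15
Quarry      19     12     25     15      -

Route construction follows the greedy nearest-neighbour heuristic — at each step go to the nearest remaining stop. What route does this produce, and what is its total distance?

At Willow the remaining stops are Maris 4, Fenby 9, Quarry 19, Spruce 31; go to Maris.
At Maris the remaining stops are Fenby 12, Quarry 15, Spruce 27; go to Fenby.
At Fenby the remaining stops are Quarry 25, Spruce 37; go to Quarry.
At Quarry the remaining stops are Spruce 12; go to Spruce.
Return Spruce→Willow: 31.
Total = 4 + 12 + 25 + 12 + 31 = 84.

Total distance 84 min via the nearest-neighbour route Willow → Maris → Fenby → Quarry → Spruce → Willow.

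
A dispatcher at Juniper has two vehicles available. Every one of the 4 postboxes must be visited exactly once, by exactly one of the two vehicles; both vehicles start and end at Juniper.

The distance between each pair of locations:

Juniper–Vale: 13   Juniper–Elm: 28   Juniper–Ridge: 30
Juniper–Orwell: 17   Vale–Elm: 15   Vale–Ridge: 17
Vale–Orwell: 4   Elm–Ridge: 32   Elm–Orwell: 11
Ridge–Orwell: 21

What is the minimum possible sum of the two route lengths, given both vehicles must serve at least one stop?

116 — the smallest possible combined total.

Check every non-empty split of the stops between the two vehicles; for each half take its own optimal tour:
  {Vale} + {Elm, Ridge, Orwell}: 26 + 90 = 116
  {Elm} + {Vale, Ridge, Orwell}: 56 + 68 = 124
  {Vale, Elm} + {Ridge, Orwell}: 56 + 68 = 124
  {Ridge} + {Vale, Elm, Orwell}: 60 + 56 = 116
  {Vale, Ridge} + {Elm, Orwell}: 60 + 56 = 116
  {Elm, Ridge} + {Vale, Orwell}: 90 + 34 = 124
  … (7 splits in total)
Best: vehicle 1 Juniper → Vale → Juniper = 26; vehicle 2 Juniper → Elm → Orwell → Ridge → Juniper = 90; combined 116.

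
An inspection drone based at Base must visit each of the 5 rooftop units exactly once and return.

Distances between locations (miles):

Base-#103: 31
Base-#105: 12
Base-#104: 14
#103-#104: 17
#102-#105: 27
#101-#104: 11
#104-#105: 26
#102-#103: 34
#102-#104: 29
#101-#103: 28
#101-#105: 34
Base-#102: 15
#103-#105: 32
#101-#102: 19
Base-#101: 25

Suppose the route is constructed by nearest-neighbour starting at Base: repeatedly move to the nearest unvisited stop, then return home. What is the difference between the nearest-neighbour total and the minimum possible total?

Base: #105=12, #104=14, #102=15, #101=25, #103=31 ⇒ #105
#105: #104=26, #102=27, #103=32, #101=34 ⇒ #104
#104: #101=11, #103=17, #102=29 ⇒ #101
#101: #102=19, #103=28 ⇒ #102
#102: #103=34 ⇒ #103
NN route Base → #105 → #104 → #101 → #102 → #103 → Base costs 133.
Optimal: Base → #102 → #101 → #104 → #103 → #105 → Base costs 106 (by enumerating all 60 distinct tours).
Excess = 133 − 106 = 27.

27 miles longer than the optimal tour.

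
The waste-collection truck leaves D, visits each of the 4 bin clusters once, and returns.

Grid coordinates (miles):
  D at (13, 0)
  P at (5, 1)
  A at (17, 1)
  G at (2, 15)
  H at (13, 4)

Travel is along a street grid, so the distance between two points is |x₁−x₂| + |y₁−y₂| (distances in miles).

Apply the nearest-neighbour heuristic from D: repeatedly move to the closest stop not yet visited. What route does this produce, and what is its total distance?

Nearest-neighbour total = 66 miles; route D → H → A → P → G → D.

At D the remaining stops are H 4, A 5, P 9, G 26; go to H.
At H the remaining stops are A 7, P 11, G 22; go to A.
At A the remaining stops are P 12, G 29; go to P.
At P the remaining stops are G 17; go to G.
Return G→D: 26.
Total = 4 + 7 + 12 + 17 + 26 = 66.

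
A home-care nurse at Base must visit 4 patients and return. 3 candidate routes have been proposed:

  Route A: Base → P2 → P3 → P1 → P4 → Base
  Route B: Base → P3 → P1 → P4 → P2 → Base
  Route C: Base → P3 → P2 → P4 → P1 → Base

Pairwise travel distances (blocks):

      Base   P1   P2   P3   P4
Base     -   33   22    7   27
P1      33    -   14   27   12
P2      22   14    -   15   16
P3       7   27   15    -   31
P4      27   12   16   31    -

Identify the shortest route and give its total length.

Shortest is Route C, total 83 blocks.

Route A: 22 + 15 + 27 + 12 + 27 = 103
Route B: 7 + 27 + 12 + 16 + 22 = 84
Route C: 7 + 15 + 16 + 12 + 33 = 83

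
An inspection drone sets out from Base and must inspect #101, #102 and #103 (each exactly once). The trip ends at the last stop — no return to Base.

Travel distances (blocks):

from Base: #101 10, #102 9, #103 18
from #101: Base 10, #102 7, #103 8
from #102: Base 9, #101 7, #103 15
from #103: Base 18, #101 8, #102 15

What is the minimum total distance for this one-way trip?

Minimum one-way distance = 24 blocks.

There are 3! = 6 possible orderings.
Base→#101→#102→#103: 10+7+15 = 32
Base→#101→#103→#102: 10+8+15 = 33
Base→#102→#101→#103: 9+7+8 = 24
Base→#102→#103→#101: 9+15+8 = 32
Base→#103→#101→#102: 18+8+7 = 33
Base→#103→#102→#101: 18+15+7 = 40
The minimum is 24.
One shortest path: Base → #102 → #101 → #103.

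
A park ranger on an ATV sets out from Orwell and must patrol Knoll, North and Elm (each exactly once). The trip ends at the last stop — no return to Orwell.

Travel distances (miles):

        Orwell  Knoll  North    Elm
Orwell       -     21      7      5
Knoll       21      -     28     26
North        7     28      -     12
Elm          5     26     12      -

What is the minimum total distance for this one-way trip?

There are 3! = 6 possible orderings.
Orwell - Knoll - North - Elm: 21+28+12 = 61
Orwell - Knoll - Elm - North: 21+26+12 = 59
Orwell - North - Knoll - Elm: 7+28+26 = 61
Orwell - North - Elm - Knoll: 7+12+26 = 45
Orwell - Elm - Knoll - North: 5+26+28 = 59
Orwell - Elm - North - Knoll: 5+12+28 = 45
The minimum is 45.
One shortest path: Orwell → North → Elm → Knoll.

Shortest open route: 45 miles.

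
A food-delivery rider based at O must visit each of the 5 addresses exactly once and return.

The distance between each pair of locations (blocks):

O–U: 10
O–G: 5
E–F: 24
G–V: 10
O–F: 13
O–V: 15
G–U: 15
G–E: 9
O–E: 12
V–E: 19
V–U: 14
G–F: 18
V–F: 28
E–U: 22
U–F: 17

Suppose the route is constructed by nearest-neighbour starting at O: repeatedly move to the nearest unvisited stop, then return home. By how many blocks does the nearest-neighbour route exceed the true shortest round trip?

2 blocks longer than the optimal tour.

O: G=5, U=10, E=12, F=13, V=15 ⇒ G
G: E=9, V=10, U=15, F=18 ⇒ E
E: V=19, U=22, F=24 ⇒ V
V: U=14, F=28 ⇒ U
U: F=17 ⇒ F
NN route O → G → E → V → U → F → O costs 77.
Optimal: O → E → G → V → U → F → O costs 75 (by enumerating all 60 distinct tours).
Excess = 77 − 75 = 2.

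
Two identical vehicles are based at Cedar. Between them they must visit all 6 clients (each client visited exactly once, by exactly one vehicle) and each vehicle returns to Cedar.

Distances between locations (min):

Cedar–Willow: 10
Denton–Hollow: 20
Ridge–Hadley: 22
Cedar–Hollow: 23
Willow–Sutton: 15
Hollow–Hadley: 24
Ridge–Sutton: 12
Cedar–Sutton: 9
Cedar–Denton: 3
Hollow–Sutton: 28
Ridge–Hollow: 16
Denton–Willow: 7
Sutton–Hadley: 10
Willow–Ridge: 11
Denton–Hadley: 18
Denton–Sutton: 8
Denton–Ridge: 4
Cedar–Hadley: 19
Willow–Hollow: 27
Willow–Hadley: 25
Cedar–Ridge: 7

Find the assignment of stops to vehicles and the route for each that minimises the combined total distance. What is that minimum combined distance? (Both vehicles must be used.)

There are 2^5 − 1 = 31 ways to divide the 6 stops into two non-empty groups. For each, the best each vehicle can do is its own shortest tour through its group:
  {Denton} + {Willow, Ridge, Hollow, Sutton, Hadley}: 6 + 80 = 86
  {Willow} + {Denton, Ridge, Hollow, Sutton, Hadley}: 20 + 66 = 86
  {Denton, Willow} + {Ridge, Hollow, Sutton, Hadley}: 20 + 66 = 86
  {Ridge} + {Denton, Willow, Hollow, Sutton, Hadley}: 14 + 80 = 94
  {Denton, Ridge} + {Willow, Hollow, Sutton, Hadley}: 14 + 80 = 94
  {Willow, Ridge} + {Denton, Hollow, Sutton, Hadley}: 28 + 66 = 94
  … (31 splits in total)
Best: vehicle 1 Cedar → Denton → Cedar = 6; vehicle 2 Cedar → Willow → Ridge → Hollow → Hadley → Sutton → Cedar = 80; combined 86.

86 min — the smallest possible combined total.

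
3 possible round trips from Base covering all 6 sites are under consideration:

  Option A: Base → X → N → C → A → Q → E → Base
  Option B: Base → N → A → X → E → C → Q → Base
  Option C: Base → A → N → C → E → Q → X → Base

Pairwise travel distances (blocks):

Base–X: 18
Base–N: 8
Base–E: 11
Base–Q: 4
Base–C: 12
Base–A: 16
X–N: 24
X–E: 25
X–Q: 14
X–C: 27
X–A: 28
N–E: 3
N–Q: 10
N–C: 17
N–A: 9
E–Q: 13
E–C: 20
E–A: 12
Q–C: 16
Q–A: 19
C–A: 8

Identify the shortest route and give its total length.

Option A: 18 + 24 + 17 + 8 + 19 + 13 + 11 = 110
Option B: 8 + 9 + 28 + 25 + 20 + 16 + 4 = 110
Option C: 16 + 9 + 17 + 20 + 13 + 14 + 18 = 107

Shortest is Option C, total 107 blocks.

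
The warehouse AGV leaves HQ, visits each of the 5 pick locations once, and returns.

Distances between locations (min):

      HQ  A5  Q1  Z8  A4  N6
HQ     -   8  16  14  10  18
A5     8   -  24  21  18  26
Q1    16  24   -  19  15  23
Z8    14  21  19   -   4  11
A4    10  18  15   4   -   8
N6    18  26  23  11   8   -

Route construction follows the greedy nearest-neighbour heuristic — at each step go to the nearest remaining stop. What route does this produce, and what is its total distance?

Total distance 80 min via the nearest-neighbour route HQ → A5 → A4 → Z8 → N6 → Q1 → HQ.

At HQ the remaining stops are A5 8, A4 10, Z8 14, Q1 16, N6 18; go to A5.
At A5 the remaining stops are A4 18, Z8 21, Q1 24, N6 26; go to A4.
At A4 the remaining stops are Z8 4, N6 8, Q1 15; go to Z8.
At Z8 the remaining stops are N6 11, Q1 19; go to N6.
At N6 the remaining stops are Q1 23; go to Q1.
Return Q1→HQ: 16.
Total = 8 + 18 + 4 + 11 + 23 + 16 = 80.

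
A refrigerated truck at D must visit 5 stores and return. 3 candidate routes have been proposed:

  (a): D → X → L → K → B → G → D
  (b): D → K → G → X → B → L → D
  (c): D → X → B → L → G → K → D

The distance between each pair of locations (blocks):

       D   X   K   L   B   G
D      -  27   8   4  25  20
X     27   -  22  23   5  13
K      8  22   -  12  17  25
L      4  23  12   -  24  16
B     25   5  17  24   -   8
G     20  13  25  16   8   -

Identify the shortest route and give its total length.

Shortest is (b), total 79 blocks.

(a): 27 + 23 + 12 + 17 + 8 + 20 = 107
(b): 8 + 25 + 13 + 5 + 24 + 4 = 79
(c): 27 + 5 + 24 + 16 + 25 + 8 = 105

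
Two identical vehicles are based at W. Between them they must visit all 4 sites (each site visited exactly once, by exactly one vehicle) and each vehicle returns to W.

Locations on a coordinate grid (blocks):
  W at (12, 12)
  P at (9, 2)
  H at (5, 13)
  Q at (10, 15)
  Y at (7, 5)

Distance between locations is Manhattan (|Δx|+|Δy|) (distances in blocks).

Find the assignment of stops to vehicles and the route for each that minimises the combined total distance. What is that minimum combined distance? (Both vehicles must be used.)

46 blocks — the smallest possible combined total.

There are 2^3 − 1 = 7 ways to divide the 4 stops into two non-empty groups. For each, the best each vehicle can do is its own shortest tour through its group:
  {P} + {H, Q, Y}: 26 + 34 = 60
  {H} + {P, Q, Y}: 16 + 36 = 52
  {P, H} + {Q, Y}: 36 + 30 = 66
  {Q} + {P, H, Y}: 10 + 36 = 46
  {P, Q} + {H, Y}: 32 + 30 = 62
  {H, Q} + {P, Y}: 20 + 30 = 50
  … (7 splits in total)
Best: vehicle 1 W → Q → W = 10; vehicle 2 W → P → Y → H → W = 36; combined 46.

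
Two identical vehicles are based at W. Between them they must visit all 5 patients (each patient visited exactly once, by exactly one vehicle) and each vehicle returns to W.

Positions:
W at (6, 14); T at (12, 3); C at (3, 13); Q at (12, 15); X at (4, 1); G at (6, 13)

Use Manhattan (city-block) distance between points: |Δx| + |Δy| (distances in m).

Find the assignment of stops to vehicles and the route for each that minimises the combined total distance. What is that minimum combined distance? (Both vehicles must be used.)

Minimum combined distance: 48 m.

There are 2^4 − 1 = 15 ways to divide the 5 stops into two non-empty groups. For each, the best each vehicle can do is its own shortest tour through its group:
  {T} + {C, Q, X, G}: 34 + 46 = 80
  {C} + {T, Q, X, G}: 8 + 44 = 52
  {T, C} + {Q, X, G}: 40 + 44 = 84
  {Q} + {T, C, X, G}: 14 + 44 = 58
  {T, Q} + {C, X, G}: 36 + 32 = 68
  {C, Q} + {T, X, G}: 22 + 42 = 64
  … (15 splits in total)
  {T, C, Q, X} + {G}: 46 + 2 = 48  ← best
Best: vehicle 1 W → C → X → T → Q → W = 46; vehicle 2 W → G → W = 2; combined 48.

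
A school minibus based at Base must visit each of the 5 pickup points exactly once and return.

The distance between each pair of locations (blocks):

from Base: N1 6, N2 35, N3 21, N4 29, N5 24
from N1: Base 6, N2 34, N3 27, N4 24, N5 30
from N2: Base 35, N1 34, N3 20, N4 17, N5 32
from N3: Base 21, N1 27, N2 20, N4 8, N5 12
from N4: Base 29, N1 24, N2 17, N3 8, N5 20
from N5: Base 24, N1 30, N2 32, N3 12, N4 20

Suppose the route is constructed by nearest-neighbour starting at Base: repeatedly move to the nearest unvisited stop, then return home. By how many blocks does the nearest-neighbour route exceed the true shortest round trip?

Base: N1=6, N3=21, N5=24, N4=29, N2=35 ⇒ N1
N1: N4=24, N3=27, N5=30, N2=34 ⇒ N4
N4: N3=8, N2=17, N5=20 ⇒ N3
N3: N5=12, N2=20 ⇒ N5
N5: N2=32 ⇒ N2
NN route Base → N1 → N4 → N3 → N5 → N2 → Base costs 117.
Optimal: Base → N1 → N2 → N4 → N3 → N5 → Base costs 101 (by enumerating all 60 distinct tours).
Excess = 117 − 101 = 16.

16 blocks longer than the optimal tour.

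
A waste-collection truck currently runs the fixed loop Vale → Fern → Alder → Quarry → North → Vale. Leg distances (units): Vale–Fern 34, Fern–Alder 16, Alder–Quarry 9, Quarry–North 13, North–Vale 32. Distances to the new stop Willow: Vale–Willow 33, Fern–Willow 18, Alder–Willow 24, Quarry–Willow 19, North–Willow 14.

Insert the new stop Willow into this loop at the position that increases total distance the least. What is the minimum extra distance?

Insertion cost between consecutive stops i–j is d(i,Willow) + d(Willow,j) − d(i,j):
  between Vale and Fern: 33 + 18 − 34 = 17
  between Fern and Alder: 18 + 24 − 16 = 26
  between Alder and Quarry: 24 + 19 − 9 = 34
  between Quarry and North: 19 + 14 − 13 = 20
  between North and Vale: 14 + 33 − 32 = 15
Cheapest insertion is between North and Vale, adding 15.
New total = 104 + 15 = 119.

Minimum extra distance: 15, inserting Willow between North and Vale.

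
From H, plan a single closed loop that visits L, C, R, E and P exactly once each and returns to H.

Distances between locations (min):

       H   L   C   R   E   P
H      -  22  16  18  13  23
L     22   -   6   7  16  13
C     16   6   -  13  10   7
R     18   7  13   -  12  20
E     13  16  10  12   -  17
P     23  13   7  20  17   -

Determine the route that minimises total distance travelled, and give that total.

There are 60 distinct closed tours to check (reversals are equivalent).
H→L→C→R→E→P→H: 22+6+13+12+17+23 = 93
H→L→C→R→P→E→H: 22+6+13+20+17+13 = 91
H→L→C→E→R→P→H: 22+6+10+12+20+23 = 93
H→L→C→E→P→R→H: 22+6+10+17+20+18 = 93
H→L→C→P→R→E→H: 22+6+7+20+12+13 = 80
H→L→C→P→E→R→H: 22+6+7+17+12+18 = 82
H→L→R→C→E→P→H: 22+7+13+10+17+23 = 92
H→L→R→C→P→E→H: 22+7+13+7+17+13 = 79
H→L→R→E→C→P→H: 22+7+12+10+7+23 = 81
H→L→R→E→P→C→H: 22+7+12+17+7+16 = 81
H→L→R→P→C→E→H: 22+7+20+7+10+13 = 79
H→L→R→P→E→C→H: 22+7+20+17+10+16 = 92
H→L→E→C→R→P→H: 22+16+10+13+20+23 = 104
H→L→E→C→P→R→H: 22+16+10+7+20+18 = 93
… (46 more)
H→C→P→L→R→E→H: 16+7+13+7+12+13 = 68  ← best
The minimum is 68.
One optimal route: H → C → P → L → R → E → H (or its reverse).

Minimum total distance: 68 min.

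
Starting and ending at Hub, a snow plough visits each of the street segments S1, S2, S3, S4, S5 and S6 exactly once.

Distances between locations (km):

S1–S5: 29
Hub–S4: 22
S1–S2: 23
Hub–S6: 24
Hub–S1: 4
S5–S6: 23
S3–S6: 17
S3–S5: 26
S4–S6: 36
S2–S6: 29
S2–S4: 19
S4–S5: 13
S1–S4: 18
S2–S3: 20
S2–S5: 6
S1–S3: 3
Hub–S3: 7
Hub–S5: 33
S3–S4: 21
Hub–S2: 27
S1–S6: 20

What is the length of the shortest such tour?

Hub→S1→S2→S3→S4→S5→S6→Hub: 4+23+20+21+13+23+24 = 128
Hub→S1→S2→S3→S4→S6→S5→Hub: 4+23+20+21+36+23+33 = 160
Hub→S1→S2→S3→S5→S4→S6→Hub: 4+23+20+26+13+36+24 = 146
Hub→S1→S2→S3→S5→S6→S4→Hub: 4+23+20+26+23+36+22 = 154
Hub→S1→S2→S3→S6→S4→S5→Hub: 4+23+20+17+36+13+33 = 146
Hub→S1→S2→S3→S6→S5→S4→Hub: 4+23+20+17+23+13+22 = 122
Hub→S1→S2→S4→S3→S5→S6→Hub: 4+23+19+21+26+23+24 = 140
Hub→S1→S2→S4→S3→S6→S5→Hub: 4+23+19+21+17+23+33 = 140
… (352 more)
Hub→S1→S3→S6→S2→S5→S4→Hub: 4+3+17+29+6+13+22 = 94  ← best
The minimum is 94.
One optimal route: Hub → S1 → S3 → S6 → S2 → S5 → S4 → Hub (or its reverse).

94 km — the shortest possible round trip.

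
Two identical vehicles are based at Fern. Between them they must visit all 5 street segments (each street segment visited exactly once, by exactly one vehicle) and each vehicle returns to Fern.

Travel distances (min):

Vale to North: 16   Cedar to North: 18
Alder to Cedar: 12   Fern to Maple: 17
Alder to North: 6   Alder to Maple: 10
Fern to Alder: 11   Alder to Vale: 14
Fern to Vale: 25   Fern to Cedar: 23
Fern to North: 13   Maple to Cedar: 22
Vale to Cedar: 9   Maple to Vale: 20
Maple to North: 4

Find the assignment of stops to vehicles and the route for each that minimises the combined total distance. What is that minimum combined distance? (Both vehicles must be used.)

Check every non-empty split of the stops between the two vehicles; for each half take its own optimal tour:
  {Alder} + {Maple, Vale, Cedar, North}: 22 + 69 = 91
  {Maple} + {Alder, Vale, Cedar, North}: 34 + 61 = 95
  {Alder, Maple} + {Vale, Cedar, North}: 38 + 61 = 99
  {Vale} + {Alder, Maple, Cedar, North}: 50 + 62 = 112
  {Alder, Vale} + {Maple, Cedar, North}: 50 + 62 = 112
  {Maple, Vale} + {Alder, Cedar, North}: 62 + 54 = 116
  … (15 splits in total)
Best: vehicle 1 Fern → Alder → Fern = 22; vehicle 2 Fern → Maple → North → Vale → Cedar → Fern = 69; combined 91.

Minimum combined distance: 91 min.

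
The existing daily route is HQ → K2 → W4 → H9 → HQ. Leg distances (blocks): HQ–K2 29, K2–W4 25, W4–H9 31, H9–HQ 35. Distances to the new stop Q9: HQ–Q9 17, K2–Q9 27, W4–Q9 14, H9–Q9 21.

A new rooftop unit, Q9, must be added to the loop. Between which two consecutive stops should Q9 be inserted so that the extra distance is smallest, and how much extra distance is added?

Insertion cost between consecutive stops i–j is d(i,Q9) + d(Q9,j) − d(i,j):
  between HQ and K2: 17 + 27 − 29 = 15
  between K2 and W4: 27 + 14 − 25 = 16
  between W4 and H9: 14 + 21 − 31 = 4
  between H9 and HQ: 21 + 17 − 35 = 3
Cheapest insertion is between H9 and HQ, adding 3.
New total = 120 + 3 = 123.

+3 blocks — insert Q9 between H9 and HQ.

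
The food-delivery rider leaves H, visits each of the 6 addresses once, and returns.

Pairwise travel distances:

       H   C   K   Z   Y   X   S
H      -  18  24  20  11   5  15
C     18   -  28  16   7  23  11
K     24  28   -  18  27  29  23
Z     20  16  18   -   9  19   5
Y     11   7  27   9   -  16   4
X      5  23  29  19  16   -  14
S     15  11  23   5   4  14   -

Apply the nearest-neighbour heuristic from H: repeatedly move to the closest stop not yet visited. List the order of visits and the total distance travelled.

Total distance 88 via the nearest-neighbour route H → X → S → Y → C → Z → K → H.

At H the remaining stops are X 5, Y 11, S 15, C 18, Z 20, K 24; go to X.
At X the remaining stops are S 14, Y 16, Z 19, C 23, K 29; go to S.
At S the remaining stops are Y 4, Z 5, C 11, K 23; go to Y.
At Y the remaining stops are C 7, Z 9, K 27; go to C.
At C the remaining stops are Z 16, K 28; go to Z.
At Z the remaining stops are K 18; go to K.
Return K→H: 24.
Total = 5 + 14 + 4 + 7 + 16 + 18 + 24 = 88.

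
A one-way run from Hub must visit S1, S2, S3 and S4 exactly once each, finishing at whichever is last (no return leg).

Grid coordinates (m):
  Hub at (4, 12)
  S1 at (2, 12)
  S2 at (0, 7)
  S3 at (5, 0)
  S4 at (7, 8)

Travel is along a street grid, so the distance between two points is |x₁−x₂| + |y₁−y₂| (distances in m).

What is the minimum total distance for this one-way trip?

27 m — the minimum one-way total.

There are 4! = 24 possible orderings.
Hub→S1→S2→S3→S4: 2+7+12+10 = 31
Hub→S1→S2→S4→S3: 2+7+8+10 = 27
Hub→S1→S3→S2→S4: 2+15+12+8 = 37
Hub→S1→S3→S4→S2: 2+15+10+8 = 35
Hub→S1→S4→S2→S3: 2+9+8+12 = 31
Hub→S1→S4→S3→S2: 2+9+10+12 = 33
Hub→S2→S1→S3→S4: 9+7+15+10 = 41
Hub→S2→S1→S4→S3: 9+7+9+10 = 35
Hub→S2→S3→S1→S4: 9+12+15+9 = 45
Hub→S2→S3→S4→S1: 9+12+10+9 = 40
Hub→S2→S4→S1→S3: 9+8+9+15 = 41
Hub→S2→S4→S3→S1: 9+8+10+15 = 42
Hub→S3→S1→S2→S4: 13+15+7+8 = 43
Hub→S3→S1→S4→S2: 13+15+9+8 = 45
… (10 more)
The minimum is 27.
One shortest path: Hub → S1 → S2 → S4 → S3.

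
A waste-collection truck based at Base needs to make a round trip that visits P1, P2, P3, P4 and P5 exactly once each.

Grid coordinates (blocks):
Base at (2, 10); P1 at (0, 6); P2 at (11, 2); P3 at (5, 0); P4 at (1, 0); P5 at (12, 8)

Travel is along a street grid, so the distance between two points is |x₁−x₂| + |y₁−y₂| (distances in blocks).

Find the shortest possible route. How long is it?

With 5 stops there are 5!/2 = 60 distinct round trips (a route and its reverse cost the same).
Base→P1→P2→P3→P4→P5→Base: 6+15+8+4+19+12 = 64
Base→P1→P2→P3→P5→P4→Base: 6+15+8+15+19+11 = 74
Base→P1→P2→P4→P3→P5→Base: 6+15+12+4+15+12 = 64
Base→P1→P2→P4→P5→P3→Base: 6+15+12+19+15+13 = 80
Base→P1→P2→P5→P3→P4→Base: 6+15+7+15+4+11 = 58
Base→P1→P2→P5→P4→P3→Base: 6+15+7+19+4+13 = 64
Base→P1→P3→P2→P4→P5→Base: 6+11+8+12+19+12 = 68
Base→P1→P3→P2→P5→P4→Base: 6+11+8+7+19+11 = 62
Base→P1→P3→P4→P2→P5→Base: 6+11+4+12+7+12 = 52
Base→P1→P3→P4→P5→P2→Base: 6+11+4+19+7+17 = 64
Base→P1→P3→P5→P2→P4→Base: 6+11+15+7+12+11 = 62
Base→P1→P3→P5→P4→P2→Base: 6+11+15+19+12+17 = 80
Base→P1→P4→P2→P3→P5→Base: 6+7+12+8+15+12 = 60
Base→P1→P4→P2→P5→P3→Base: 6+7+12+7+15+13 = 60
… (46 more)
Base→P1→P4→P3→P2→P5→Base: 6+7+4+8+7+12 = 44  ← best
The minimum is 44.
One optimal route: Base → P1 → P4 → P3 → P2 → P5 → Base (or its reverse).

Minimum total distance: 44 blocks.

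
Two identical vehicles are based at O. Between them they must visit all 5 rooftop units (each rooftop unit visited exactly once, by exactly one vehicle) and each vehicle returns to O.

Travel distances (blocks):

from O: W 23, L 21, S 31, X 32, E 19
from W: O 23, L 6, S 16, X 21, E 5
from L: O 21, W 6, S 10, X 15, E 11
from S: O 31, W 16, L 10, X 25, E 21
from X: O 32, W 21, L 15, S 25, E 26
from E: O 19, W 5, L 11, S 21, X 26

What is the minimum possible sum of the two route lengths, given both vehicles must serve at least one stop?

There are 2^4 − 1 = 15 ways to divide the 5 stops into two non-empty groups. For each, the best each vehicle can do is its own shortest tour through its group:
  {W} + {L, S, X, E}: 46 + 97 = 143
  {L} + {W, S, X, E}: 42 + 97 = 139
  {W, L} + {S, X, E}: 50 + 97 = 147
  {S} + {W, L, X, E}: 62 + 77 = 139
  {W, S} + {L, X, E}: 70 + 77 = 147
  {L, S} + {W, X, E}: 62 + 77 = 139
  … (15 splits in total)
  {W, L, S, X} + {E}: 96 + 38 = 134  ← best
Best: vehicle 1 O → W → L → S → X → O = 96; vehicle 2 O → E → O = 38; combined 134.

134 blocks — the smallest possible combined total.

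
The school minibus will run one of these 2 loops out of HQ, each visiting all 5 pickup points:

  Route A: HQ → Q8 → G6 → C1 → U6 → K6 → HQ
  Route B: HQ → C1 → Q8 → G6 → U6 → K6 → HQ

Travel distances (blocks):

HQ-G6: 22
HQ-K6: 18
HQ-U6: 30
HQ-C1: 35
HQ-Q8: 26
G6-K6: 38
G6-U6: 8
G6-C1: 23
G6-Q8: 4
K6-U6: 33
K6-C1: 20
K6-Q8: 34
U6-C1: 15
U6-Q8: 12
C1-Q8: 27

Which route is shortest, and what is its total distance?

Route A: 26 + 4 + 23 + 15 + 33 + 18 = 119
Route B: 35 + 27 + 4 + 8 + 33 + 18 = 125

119 blocks — Route A is the shortest.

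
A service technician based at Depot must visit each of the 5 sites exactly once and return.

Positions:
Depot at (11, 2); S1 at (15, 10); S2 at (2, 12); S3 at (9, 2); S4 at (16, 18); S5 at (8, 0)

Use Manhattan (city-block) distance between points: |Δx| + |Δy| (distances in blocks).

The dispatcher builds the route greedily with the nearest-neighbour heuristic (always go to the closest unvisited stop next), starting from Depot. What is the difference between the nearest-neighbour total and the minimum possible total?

Depot: S3=2, S5=5, S1=12, S2=19, S4=21 ⇒ S3
S3: S5=3, S1=14, S2=17, S4=23 ⇒ S5
S5: S1=17, S2=18, S4=26 ⇒ S1
S1: S4=9, S2=15 ⇒ S4
S4: S2=20 ⇒ S2
NN route Depot → S3 → S5 → S1 → S4 → S2 → Depot costs 70.
Optimal: Depot → S1 → S4 → S2 → S5 → S3 → Depot costs 64 (by enumerating all 60 distinct tours).
Excess = 70 − 64 = 6.

The nearest-neighbour route is 6 blocks longer than optimal.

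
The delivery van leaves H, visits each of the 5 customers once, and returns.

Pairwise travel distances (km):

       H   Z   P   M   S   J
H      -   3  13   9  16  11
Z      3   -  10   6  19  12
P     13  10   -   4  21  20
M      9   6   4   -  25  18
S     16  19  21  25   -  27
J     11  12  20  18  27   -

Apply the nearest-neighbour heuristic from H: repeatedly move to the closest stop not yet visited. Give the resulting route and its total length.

At H the remaining stops are Z 3, M 9, J 11, P 13, S 16; go to Z.
At Z the remaining stops are M 6, P 10, J 12, S 19; go to M.
At M the remaining stops are P 4, J 18, S 25; go to P.
At P the remaining stops are J 20, S 21; go to J.
At J the remaining stops are S 27; go to S.
Return S→H: 16.
Total = 3 + 6 + 4 + 20 + 27 + 16 = 76.

Total distance 76 km via the nearest-neighbour route H → Z → M → P → J → S → H.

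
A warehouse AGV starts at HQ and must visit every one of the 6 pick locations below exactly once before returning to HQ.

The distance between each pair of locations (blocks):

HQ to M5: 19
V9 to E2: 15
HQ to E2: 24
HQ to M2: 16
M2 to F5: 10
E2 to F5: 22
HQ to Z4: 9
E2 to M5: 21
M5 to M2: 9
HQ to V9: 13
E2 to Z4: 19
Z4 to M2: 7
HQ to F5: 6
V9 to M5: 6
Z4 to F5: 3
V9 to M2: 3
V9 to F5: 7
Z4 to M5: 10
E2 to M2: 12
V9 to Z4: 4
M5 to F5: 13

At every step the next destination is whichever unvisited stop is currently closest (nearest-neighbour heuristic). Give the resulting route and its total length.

At HQ the remaining stops are F5 6, Z4 9, V9 13, M2 16, M5 19, E2 24; go to F5.
At F5 the remaining stops are Z4 3, V9 7, M2 10, M5 13, E2 22; go to Z4.
At Z4 the remaining stops are V9 4, M2 7, M5 10, E2 19; go to V9.
At V9 the remaining stops are M2 3, M5 6, E2 15; go to M2.
At M2 the remaining stops are M5 9, E2 12; go to M5.
At M5 the remaining stops are E2 21; go to E2.
Return E2→HQ: 24.
Total = 6 + 3 + 4 + 3 + 9 + 21 + 24 = 70.

Total distance 70 blocks via the nearest-neighbour route HQ → F5 → Z4 → V9 → M2 → M5 → E2 → HQ.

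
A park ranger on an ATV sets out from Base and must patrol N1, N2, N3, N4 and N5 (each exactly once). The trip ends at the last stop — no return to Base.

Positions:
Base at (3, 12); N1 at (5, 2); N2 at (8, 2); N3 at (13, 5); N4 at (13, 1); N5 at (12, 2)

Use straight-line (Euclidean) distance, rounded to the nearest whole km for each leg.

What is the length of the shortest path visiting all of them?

There are 5! = 120 possible orderings.
Base→N1→N2→N3→N4→N5: 10+3+6+4+1 = 24
Base→N1→N2→N3→N5→N4: 10+3+6+3+1 = 23
Base→N1→N2→N4→N3→N5: 10+3+5+4+3 = 25
Base→N1→N2→N4→N5→N3: 10+3+5+1+3 = 22
Base→N1→N2→N5→N3→N4: 10+3+4+3+4 = 24
Base→N1→N2→N5→N4→N3: 10+3+4+1+4 = 22
Base→N1→N3→N2→N4→N5: 10+9+6+5+1 = 31
Base→N1→N3→N2→N5→N4: 10+9+6+4+1 = 30
Base→N1→N3→N4→N2→N5: 10+9+4+5+4 = 32
Base→N1→N3→N4→N5→N2: 10+9+4+1+4 = 28
Base→N1→N3→N5→N2→N4: 10+9+3+4+5 = 31
Base→N1→N3→N5→N4→N2: 10+9+3+1+5 = 28
Base→N1→N4→N2→N3→N5: 10+8+5+6+3 = 32
Base→N1→N4→N2→N5→N3: 10+8+5+4+3 = 30
… (106 more)
The minimum is 22.
One shortest path: Base → N1 → N2 → N4 → N5 → N3.

22 km — the minimum one-way total.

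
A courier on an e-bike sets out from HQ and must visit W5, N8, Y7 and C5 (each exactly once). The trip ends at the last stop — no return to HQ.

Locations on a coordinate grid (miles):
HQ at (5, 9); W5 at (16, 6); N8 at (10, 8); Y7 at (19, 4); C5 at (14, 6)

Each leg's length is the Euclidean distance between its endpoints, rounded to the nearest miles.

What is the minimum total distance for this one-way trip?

Shortest open route: 15 miles.

There are 4! = 24 possible orderings.
HQ→W5→N8→Y7→C5: 11+6+10+5 = 32
HQ→W5→N8→C5→Y7: 11+6+4+5 = 26
HQ→W5→Y7→N8→C5: 11+4+10+4 = 29
HQ→W5→Y7→C5→N8: 11+4+5+4 = 24
HQ→W5→C5→N8→Y7: 11+2+4+10 = 27
HQ→W5→C5→Y7→N8: 11+2+5+10 = 28
HQ→N8→W5→Y7→C5: 5+6+4+5 = 20
HQ→N8→W5→C5→Y7: 5+6+2+5 = 18
HQ→N8→Y7→W5→C5: 5+10+4+2 = 21
HQ→N8→Y7→C5→W5: 5+10+5+2 = 22
HQ→N8→C5→W5→Y7: 5+4+2+4 = 15
HQ→N8→C5→Y7→W5: 5+4+5+4 = 18
HQ→Y7→W5→N8→C5: 15+4+6+4 = 29
HQ→Y7→W5→C5→N8: 15+4+2+4 = 25
… (10 more)
The minimum is 15.
One shortest path: HQ → N8 → C5 → W5 → Y7.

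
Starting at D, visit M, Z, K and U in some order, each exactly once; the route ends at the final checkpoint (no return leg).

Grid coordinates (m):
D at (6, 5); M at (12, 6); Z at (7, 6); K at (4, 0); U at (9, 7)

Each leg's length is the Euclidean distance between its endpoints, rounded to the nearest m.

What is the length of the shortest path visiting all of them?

There are 4! = 24 possible orderings.
D - M - Z - K - U: 6+5+7+9 = 27
D - M - Z - U - K: 6+5+2+9 = 22
D - M - K - Z - U: 6+10+7+2 = 25
D - M - K - U - Z: 6+10+9+2 = 27
D - M - U - Z - K: 6+3+2+7 = 18
D - M - U - K - Z: 6+3+9+7 = 25
D - Z - M - K - U: 1+5+10+9 = 25
D - Z - M - U - K: 1+5+3+9 = 18
D - Z - K - M - U: 1+7+10+3 = 21
D - Z - K - U - M: 1+7+9+3 = 20
D - Z - U - M - K: 1+2+3+10 = 16
D - Z - U - K - M: 1+2+9+10 = 22
D - K - M - Z - U: 5+10+5+2 = 22
D - K - M - U - Z: 5+10+3+2 = 20
… (10 more)
The minimum is 16.
One shortest path: D → Z → U → M → K.

Shortest open route: 16 m.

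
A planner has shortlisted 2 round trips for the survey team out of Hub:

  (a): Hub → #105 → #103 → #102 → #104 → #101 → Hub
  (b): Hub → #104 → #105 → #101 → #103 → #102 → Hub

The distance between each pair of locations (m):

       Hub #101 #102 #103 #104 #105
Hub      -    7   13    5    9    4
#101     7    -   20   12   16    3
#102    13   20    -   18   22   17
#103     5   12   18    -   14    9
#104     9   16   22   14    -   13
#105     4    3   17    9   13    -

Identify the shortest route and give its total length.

68 m — (b) is the shortest.

(a): 4 + 9 + 18 + 22 + 16 + 7 = 76
(b): 9 + 13 + 3 + 12 + 18 + 13 = 68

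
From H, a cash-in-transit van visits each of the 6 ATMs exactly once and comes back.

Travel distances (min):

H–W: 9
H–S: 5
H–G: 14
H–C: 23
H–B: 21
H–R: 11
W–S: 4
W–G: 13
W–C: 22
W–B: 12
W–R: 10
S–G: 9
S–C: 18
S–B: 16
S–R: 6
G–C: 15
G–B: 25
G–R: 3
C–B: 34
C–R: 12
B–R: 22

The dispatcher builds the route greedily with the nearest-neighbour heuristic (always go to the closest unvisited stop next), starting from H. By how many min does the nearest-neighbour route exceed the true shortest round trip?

From H: S=5, W=9, R=11, G=14, B=21, C=23 → choose S (5).
From S: W=4, R=6, G=9, B=16, C=18 → choose W (4).
From W: R=10, B=12, G=13, C=22 → choose R (10).
From R: G=3, C=12, B=22 → choose G (3).
From G: C=15, B=25 → choose C (15).
From C: B=34 → choose B (34).
NN route H → S → W → R → G → C → B → H costs 92.
Optimal: H → W → B → S → G → C → R → H costs 84 (by enumerating all 360 distinct tours).
Excess = 92 − 84 = 8.

Excess over optimum: 8 min.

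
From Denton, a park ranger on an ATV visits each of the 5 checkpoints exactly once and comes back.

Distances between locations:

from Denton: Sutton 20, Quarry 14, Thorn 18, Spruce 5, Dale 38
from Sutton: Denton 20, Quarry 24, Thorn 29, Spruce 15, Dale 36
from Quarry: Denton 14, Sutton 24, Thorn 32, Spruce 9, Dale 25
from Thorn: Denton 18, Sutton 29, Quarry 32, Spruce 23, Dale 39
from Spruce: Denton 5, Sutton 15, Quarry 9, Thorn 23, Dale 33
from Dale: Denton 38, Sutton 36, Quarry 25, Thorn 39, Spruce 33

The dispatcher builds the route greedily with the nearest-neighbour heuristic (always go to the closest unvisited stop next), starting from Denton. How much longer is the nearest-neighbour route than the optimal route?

Denton: Spruce=5, Quarry=14, Thorn=18, Sutton=20, Dale=38 ⇒ Spruce
Spruce: Quarry=9, Sutton=15, Thorn=23, Dale=33 ⇒ Quarry
Quarry: Sutton=24, Dale=25, Thorn=32 ⇒ Sutton
Sutton: Thorn=29, Dale=36 ⇒ Thorn
Thorn: Dale=39 ⇒ Dale
NN route Denton → Spruce → Quarry → Sutton → Thorn → Dale → Denton costs 144.
Optimal: Denton → Thorn → Sutton → Dale → Quarry → Spruce → Denton costs 122 (by enumerating all 60 distinct tours).
Excess = 144 − 122 = 22.

The nearest-neighbour route is 22 longer than optimal.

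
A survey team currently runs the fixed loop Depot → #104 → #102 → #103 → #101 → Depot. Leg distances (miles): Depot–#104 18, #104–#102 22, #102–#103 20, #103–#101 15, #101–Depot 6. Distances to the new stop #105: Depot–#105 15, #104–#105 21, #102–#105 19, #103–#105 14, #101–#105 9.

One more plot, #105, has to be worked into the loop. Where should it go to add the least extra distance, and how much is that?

+8 miles — insert #105 between #103 and #101.

Insertion cost between consecutive stops i–j is d(i,#105) + d(#105,j) − d(i,j):
  between Depot and #104: 15 + 21 − 18 = 18
  between #104 and #102: 21 + 19 − 22 = 18
  between #102 and #103: 19 + 14 − 20 = 13
  between #103 and #101: 14 + 9 − 15 = 8
  between #101 and Depot: 9 + 15 − 6 = 18
Cheapest insertion is between #103 and #101, adding 8.
New total = 81 + 8 = 89.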